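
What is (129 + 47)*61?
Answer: 10736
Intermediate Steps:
(129 + 47)*61 = 176*61 = 10736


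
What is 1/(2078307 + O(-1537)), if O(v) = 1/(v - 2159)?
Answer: 3696/7681422671 ≈ 4.8116e-7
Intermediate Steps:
O(v) = 1/(-2159 + v)
1/(2078307 + O(-1537)) = 1/(2078307 + 1/(-2159 - 1537)) = 1/(2078307 + 1/(-3696)) = 1/(2078307 - 1/3696) = 1/(7681422671/3696) = 3696/7681422671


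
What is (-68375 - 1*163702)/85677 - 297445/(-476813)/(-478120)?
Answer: -3527167226076359/1302140931104408 ≈ -2.7087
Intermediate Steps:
(-68375 - 1*163702)/85677 - 297445/(-476813)/(-478120) = (-68375 - 163702)*(1/85677) - 297445*(-1/476813)*(-1/478120) = -232077*1/85677 + (297445/476813)*(-1/478120) = -77359/28559 - 59489/45594766312 = -3527167226076359/1302140931104408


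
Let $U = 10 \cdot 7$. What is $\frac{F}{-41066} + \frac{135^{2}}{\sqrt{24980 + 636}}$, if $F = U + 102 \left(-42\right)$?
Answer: $\frac{2107}{20533} + \frac{18225 \sqrt{1601}}{6404} \approx 113.97$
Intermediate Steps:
$U = 70$
$F = -4214$ ($F = 70 + 102 \left(-42\right) = 70 - 4284 = -4214$)
$\frac{F}{-41066} + \frac{135^{2}}{\sqrt{24980 + 636}} = - \frac{4214}{-41066} + \frac{135^{2}}{\sqrt{24980 + 636}} = \left(-4214\right) \left(- \frac{1}{41066}\right) + \frac{18225}{\sqrt{25616}} = \frac{2107}{20533} + \frac{18225}{4 \sqrt{1601}} = \frac{2107}{20533} + 18225 \frac{\sqrt{1601}}{6404} = \frac{2107}{20533} + \frac{18225 \sqrt{1601}}{6404}$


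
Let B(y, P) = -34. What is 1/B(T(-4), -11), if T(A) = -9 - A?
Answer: -1/34 ≈ -0.029412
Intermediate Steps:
1/B(T(-4), -11) = 1/(-34) = -1/34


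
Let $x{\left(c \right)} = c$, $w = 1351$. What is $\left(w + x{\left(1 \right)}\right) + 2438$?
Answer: $3790$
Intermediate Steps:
$\left(w + x{\left(1 \right)}\right) + 2438 = \left(1351 + 1\right) + 2438 = 1352 + 2438 = 3790$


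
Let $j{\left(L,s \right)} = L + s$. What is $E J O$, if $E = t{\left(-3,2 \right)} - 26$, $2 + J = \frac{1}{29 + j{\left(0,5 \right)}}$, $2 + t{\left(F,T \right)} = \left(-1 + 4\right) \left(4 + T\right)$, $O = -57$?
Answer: $- \frac{19095}{17} \approx -1123.2$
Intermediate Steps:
$t{\left(F,T \right)} = 10 + 3 T$ ($t{\left(F,T \right)} = -2 + \left(-1 + 4\right) \left(4 + T\right) = -2 + 3 \left(4 + T\right) = -2 + \left(12 + 3 T\right) = 10 + 3 T$)
$J = - \frac{67}{34}$ ($J = -2 + \frac{1}{29 + \left(0 + 5\right)} = -2 + \frac{1}{29 + 5} = -2 + \frac{1}{34} = - \frac{67}{34} \approx -1.9706$)
$E = -10$ ($E = \left(10 + 3 \cdot 2\right) - 26 = \left(10 + 6\right) - 26 = 16 - 26 = -10$)
$E J O = \left(-10\right) \left(- \frac{67}{34}\right) \left(-57\right) = \frac{335}{17} \left(-57\right) = - \frac{19095}{17}$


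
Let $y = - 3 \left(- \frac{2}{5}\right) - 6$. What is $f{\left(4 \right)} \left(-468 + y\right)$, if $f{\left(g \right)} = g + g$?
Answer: $- \frac{18912}{5} \approx -3782.4$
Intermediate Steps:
$f{\left(g \right)} = 2 g$
$y = - \frac{24}{5}$ ($y = - 3 \left(\left(-2\right) \frac{1}{5}\right) - 6 = \left(-3\right) \left(- \frac{2}{5}\right) - 6 = \frac{6}{5} - 6 = - \frac{24}{5} \approx -4.8$)
$f{\left(4 \right)} \left(-468 + y\right) = 2 \cdot 4 \left(-468 - \frac{24}{5}\right) = 8 \left(- \frac{2364}{5}\right) = - \frac{18912}{5}$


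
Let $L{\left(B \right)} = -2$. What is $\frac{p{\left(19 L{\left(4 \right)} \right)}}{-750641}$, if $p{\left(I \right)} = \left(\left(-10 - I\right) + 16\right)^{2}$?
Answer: $- \frac{1936}{750641} \approx -0.0025791$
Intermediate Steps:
$p{\left(I \right)} = \left(6 - I\right)^{2}$
$\frac{p{\left(19 L{\left(4 \right)} \right)}}{-750641} = \frac{\left(-6 + 19 \left(-2\right)\right)^{2}}{-750641} = \left(-6 - 38\right)^{2} \left(- \frac{1}{750641}\right) = \left(-44\right)^{2} \left(- \frac{1}{750641}\right) = 1936 \left(- \frac{1}{750641}\right) = - \frac{1936}{750641}$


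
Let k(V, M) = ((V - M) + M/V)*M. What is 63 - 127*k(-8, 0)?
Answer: 63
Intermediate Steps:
k(V, M) = M*(V - M + M/V) (k(V, M) = (V - M + M/V)*M = M*(V - M + M/V))
63 - 127*k(-8, 0) = 63 - 0*(0 - 1*(-8)*(0 - 1*(-8)))/(-8) = 63 - 0*(-1)*(0 - 1*(-8)*(0 + 8))/8 = 63 - 0*(-1)*(0 - 1*(-8)*8)/8 = 63 - 0*(-1)*(0 + 64)/8 = 63 - 0*(-1)*64/8 = 63 - 127*0 = 63 + 0 = 63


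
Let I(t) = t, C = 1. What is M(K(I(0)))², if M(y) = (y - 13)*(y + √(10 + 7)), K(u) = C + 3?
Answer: 2673 + 648*√17 ≈ 5344.8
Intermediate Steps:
K(u) = 4 (K(u) = 1 + 3 = 4)
M(y) = (-13 + y)*(y + √17)
M(K(I(0)))² = (4² - 13*4 - 13*√17 + 4*√17)² = (16 - 52 - 13*√17 + 4*√17)² = (-36 - 9*√17)²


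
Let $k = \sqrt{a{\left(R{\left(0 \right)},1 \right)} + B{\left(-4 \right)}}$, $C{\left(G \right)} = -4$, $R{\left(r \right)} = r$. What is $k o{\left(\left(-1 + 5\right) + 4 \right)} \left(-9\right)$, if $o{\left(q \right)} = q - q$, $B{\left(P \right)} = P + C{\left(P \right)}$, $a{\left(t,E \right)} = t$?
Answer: $0$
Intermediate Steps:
$B{\left(P \right)} = -4 + P$ ($B{\left(P \right)} = P - 4 = -4 + P$)
$k = 2 i \sqrt{2}$ ($k = \sqrt{0 - 8} = \sqrt{-8} = 2 i \sqrt{2} \approx 2.8284 i$)
$o{\left(q \right)} = 0$
$k o{\left(\left(-1 + 5\right) + 4 \right)} \left(-9\right) = 2 i \sqrt{2} \cdot 0 \left(-9\right) = 0 \left(-9\right) = 0$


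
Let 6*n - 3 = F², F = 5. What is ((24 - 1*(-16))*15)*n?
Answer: 2800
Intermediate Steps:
n = 14/3 (n = ½ + (⅙)*5² = ½ + (⅙)*25 = ½ + 25/6 = 14/3 ≈ 4.6667)
((24 - 1*(-16))*15)*n = ((24 - 1*(-16))*15)*(14/3) = ((24 + 16)*15)*(14/3) = (40*15)*(14/3) = 600*(14/3) = 2800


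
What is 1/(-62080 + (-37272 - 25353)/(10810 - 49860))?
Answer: -1562/96966455 ≈ -1.6109e-5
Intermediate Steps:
1/(-62080 + (-37272 - 25353)/(10810 - 49860)) = 1/(-62080 - 62625/(-39050)) = 1/(-62080 - 62625*(-1/39050)) = 1/(-62080 + 2505/1562) = 1/(-96966455/1562) = -1562/96966455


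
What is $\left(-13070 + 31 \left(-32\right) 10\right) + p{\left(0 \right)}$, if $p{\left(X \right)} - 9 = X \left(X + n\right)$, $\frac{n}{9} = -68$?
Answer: $-22981$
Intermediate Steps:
$n = -612$ ($n = 9 \left(-68\right) = -612$)
$p{\left(X \right)} = 9 + X \left(-612 + X\right)$ ($p{\left(X \right)} = 9 + X \left(X - 612\right) = 9 + X \left(-612 + X\right)$)
$\left(-13070 + 31 \left(-32\right) 10\right) + p{\left(0 \right)} = \left(-13070 + 31 \left(-32\right) 10\right) + \left(9 + 0^{2} - 0\right) = \left(-13070 - 9920\right) + \left(9 + 0 + 0\right) = \left(-13070 - 9920\right) + 9 = -22990 + 9 = -22981$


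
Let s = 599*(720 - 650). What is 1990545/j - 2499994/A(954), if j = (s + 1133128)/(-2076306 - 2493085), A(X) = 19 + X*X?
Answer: -2759402397363164159/356487137610 ≈ -7.7405e+6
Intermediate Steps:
A(X) = 19 + X**2
s = 41930 (s = 599*70 = 41930)
j = -1175058/4569391 (j = (41930 + 1133128)/(-2076306 - 2493085) = 1175058/(-4569391) = 1175058*(-1/4569391) = -1175058/4569391 ≈ -0.25716)
1990545/j - 2499994/A(954) = 1990545/(-1175058/4569391) - 2499994/(19 + 954**2) = 1990545*(-4569391/1175058) - 2499994/(19 + 910116) = -3031859469365/391686 - 2499994/910135 = -2759402397363164159/356487137610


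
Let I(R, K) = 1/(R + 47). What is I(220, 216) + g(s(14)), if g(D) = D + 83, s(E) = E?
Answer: 25900/267 ≈ 97.004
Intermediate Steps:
g(D) = 83 + D
I(R, K) = 1/(47 + R)
I(220, 216) + g(s(14)) = 1/(47 + 220) + (83 + 14) = 1/267 + 97 = 25900/267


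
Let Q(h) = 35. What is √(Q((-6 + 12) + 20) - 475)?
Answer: 2*I*√110 ≈ 20.976*I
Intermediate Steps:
√(Q((-6 + 12) + 20) - 475) = √(35 - 475) = √(-440) = 2*I*√110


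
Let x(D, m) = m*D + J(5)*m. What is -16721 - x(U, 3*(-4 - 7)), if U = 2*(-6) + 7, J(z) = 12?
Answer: -16490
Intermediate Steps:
U = -5 (U = -12 + 7 = -5)
x(D, m) = 12*m + D*m (x(D, m) = m*D + 12*m = D*m + 12*m = 12*m + D*m)
-16721 - x(U, 3*(-4 - 7)) = -16721 - 3*(-4 - 7)*(12 - 5) = -16721 - 3*(-11)*7 = -16721 - (-33)*7 = -16721 - 1*(-231) = -16721 + 231 = -16490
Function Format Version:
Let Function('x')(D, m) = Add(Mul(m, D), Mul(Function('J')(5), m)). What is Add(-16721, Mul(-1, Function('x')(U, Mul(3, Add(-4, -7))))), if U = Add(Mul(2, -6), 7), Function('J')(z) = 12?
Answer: -16490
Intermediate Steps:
U = -5 (U = Add(-12, 7) = -5)
Function('x')(D, m) = Add(Mul(12, m), Mul(D, m)) (Function('x')(D, m) = Add(Mul(m, D), Mul(12, m)) = Add(Mul(D, m), Mul(12, m)) = Add(Mul(12, m), Mul(D, m)))
Add(-16721, Mul(-1, Function('x')(U, Mul(3, Add(-4, -7))))) = Add(-16721, Mul(-1, Mul(Mul(3, Add(-4, -7)), Add(12, -5)))) = Add(-16721, Mul(-1, Mul(Mul(3, -11), 7))) = Add(-16721, Mul(-1, Mul(-33, 7))) = Add(-16721, Mul(-1, -231)) = Add(-16721, 231) = -16490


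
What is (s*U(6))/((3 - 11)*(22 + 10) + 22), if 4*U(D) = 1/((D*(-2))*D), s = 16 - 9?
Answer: 7/67392 ≈ 0.00010387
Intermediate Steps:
s = 7
U(D) = -1/(8*D²) (U(D) = 1/(4*(((D*(-2))*D))) = 1/(4*(((-2*D)*D))) = 1/(4*((-2*D²))) = (-1/(2*D²))/4 = -1/(8*D²))
(s*U(6))/((3 - 11)*(22 + 10) + 22) = (7*(-⅛/6²))/((3 - 11)*(22 + 10) + 22) = (7*(-⅛*1/36))/(-8*32 + 22) = (7*(-1/288))/(-256 + 22) = -7/288/(-234) = -7/288*(-1/234) = 7/67392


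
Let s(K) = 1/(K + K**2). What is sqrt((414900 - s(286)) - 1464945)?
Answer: I*sqrt(7074630645744662)/82082 ≈ 1024.7*I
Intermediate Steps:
sqrt((414900 - s(286)) - 1464945) = sqrt((414900 - 1/(286*(1 + 286))) - 1464945) = sqrt((414900 - 1/(286*287)) - 1464945) = sqrt((414900 - 1*1/82082) - 1464945) = sqrt((414900 - 1/82082) - 1464945) = sqrt(34055821799/82082 - 1464945) = sqrt(-86189793691/82082) = I*sqrt(7074630645744662)/82082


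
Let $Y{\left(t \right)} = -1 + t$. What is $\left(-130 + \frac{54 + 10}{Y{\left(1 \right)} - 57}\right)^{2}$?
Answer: $\frac{55860676}{3249} \approx 17193.0$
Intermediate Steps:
$\left(-130 + \frac{54 + 10}{Y{\left(1 \right)} - 57}\right)^{2} = \left(-130 + \frac{54 + 10}{\left(-1 + 1\right) - 57}\right)^{2} = \left(-130 + \frac{64}{0 - 57}\right)^{2} = \left(-130 + \frac{64}{-57}\right)^{2} = \left(-130 + 64 \left(- \frac{1}{57}\right)\right)^{2} = \left(-130 - \frac{64}{57}\right)^{2} = \left(- \frac{7474}{57}\right)^{2} = \frac{55860676}{3249}$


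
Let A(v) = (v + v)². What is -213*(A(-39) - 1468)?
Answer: -983208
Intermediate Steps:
A(v) = 4*v² (A(v) = (2*v)² = 4*v²)
-213*(A(-39) - 1468) = -213*(4*(-39)² - 1468) = -213*(4*1521 - 1468) = -213*(6084 - 1468) = -213*4616 = -983208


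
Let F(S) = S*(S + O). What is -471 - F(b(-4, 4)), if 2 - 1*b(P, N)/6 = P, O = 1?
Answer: -1803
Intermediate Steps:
b(P, N) = 12 - 6*P
F(S) = S*(1 + S) (F(S) = S*(S + 1) = S*(1 + S))
-471 - F(b(-4, 4)) = -471 - (12 - 6*(-4))*(1 + (12 - 6*(-4))) = -471 - (12 + 24)*(1 + (12 + 24)) = -471 - 36*(1 + 36) = -471 - 36*37 = -471 - 1*1332 = -471 - 1332 = -1803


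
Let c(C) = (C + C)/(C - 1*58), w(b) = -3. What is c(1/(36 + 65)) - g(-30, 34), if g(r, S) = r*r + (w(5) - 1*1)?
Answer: -5247874/5857 ≈ -896.00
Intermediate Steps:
c(C) = 2*C/(-58 + C) (c(C) = (2*C)/(C - 58) = (2*C)/(-58 + C) = 2*C/(-58 + C))
g(r, S) = -4 + r**2 (g(r, S) = r*r + (-3 - 1*1) = r**2 + (-3 - 1) = r**2 - 4 = -4 + r**2)
c(1/(36 + 65)) - g(-30, 34) = 2/((36 + 65)*(-58 + 1/(36 + 65))) - (-4 + (-30)**2) = 2/(101*(-58 + 1/101)) - (-4 + 900) = 2*(1/101)/(-58 + 1/101) - 1*896 = 2*(1/101)/(-5857/101) - 896 = 2*(1/101)*(-101/5857) - 896 = -2/5857 - 896 = -5247874/5857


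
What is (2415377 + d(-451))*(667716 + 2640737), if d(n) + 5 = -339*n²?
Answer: -220136413153851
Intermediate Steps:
d(n) = -5 - 339*n²
(2415377 + d(-451))*(667716 + 2640737) = (2415377 + (-5 - 339*(-451)²))*(667716 + 2640737) = (2415377 + (-5 - 339*203401))*3308453 = (2415377 + (-5 - 68952939))*3308453 = (2415377 - 68952944)*3308453 = -66537567*3308453 = -220136413153851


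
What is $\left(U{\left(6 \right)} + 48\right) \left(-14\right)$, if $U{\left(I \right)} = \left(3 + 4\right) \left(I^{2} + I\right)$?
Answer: $-4788$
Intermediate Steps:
$U{\left(I \right)} = 7 I + 7 I^{2}$ ($U{\left(I \right)} = 7 \left(I + I^{2}\right) = 7 I + 7 I^{2}$)
$\left(U{\left(6 \right)} + 48\right) \left(-14\right) = \left(7 \cdot 6 \left(1 + 6\right) + 48\right) \left(-14\right) = \left(7 \cdot 6 \cdot 7 + 48\right) \left(-14\right) = \left(294 + 48\right) \left(-14\right) = 342 \left(-14\right) = -4788$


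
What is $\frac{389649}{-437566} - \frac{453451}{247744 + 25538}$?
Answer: $- \frac{76224699571}{29894727903} \approx -2.5498$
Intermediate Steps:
$\frac{389649}{-437566} - \frac{453451}{247744 + 25538} = 389649 \left(- \frac{1}{437566}\right) - \frac{453451}{273282} = - \frac{389649}{437566} - \frac{453451}{273282} = - \frac{76224699571}{29894727903}$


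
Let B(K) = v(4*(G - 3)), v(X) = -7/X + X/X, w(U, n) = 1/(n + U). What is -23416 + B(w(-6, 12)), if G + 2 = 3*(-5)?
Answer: -1873193/80 ≈ -23415.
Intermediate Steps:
G = -17 (G = -2 + 3*(-5) = -2 - 15 = -17)
w(U, n) = 1/(U + n)
v(X) = 1 - 7/X (v(X) = -7/X + 1 = 1 - 7/X)
B(K) = 87/80 (B(K) = (-7 + 4*(-17 - 3))/((4*(-17 - 3))) = (-7 + 4*(-20))/((4*(-20))) = (-7 - 80)/(-80) = -1/80*(-87) = 87/80)
-23416 + B(w(-6, 12)) = -23416 + 87/80 = -1873193/80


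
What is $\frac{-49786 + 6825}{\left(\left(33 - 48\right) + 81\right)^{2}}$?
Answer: $- \frac{42961}{4356} \approx -9.8625$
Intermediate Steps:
$\frac{-49786 + 6825}{\left(\left(33 - 48\right) + 81\right)^{2}} = - \frac{42961}{\left(\left(33 - 48\right) + 81\right)^{2}} = - \frac{42961}{\left(-15 + 81\right)^{2}} = - \frac{42961}{66^{2}} = - \frac{42961}{4356}$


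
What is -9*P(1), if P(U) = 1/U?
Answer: -9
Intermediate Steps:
-9*P(1) = -9/1 = -9*1 = -9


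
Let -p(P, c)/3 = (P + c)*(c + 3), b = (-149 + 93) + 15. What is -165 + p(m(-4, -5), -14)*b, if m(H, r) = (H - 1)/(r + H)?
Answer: 54076/3 ≈ 18025.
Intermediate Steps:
m(H, r) = (-1 + H)/(H + r)
b = -41 (b = -56 + 15 = -41)
p(P, c) = -3*(3 + c)*(P + c) (p(P, c) = -3*(P + c)*(c + 3) = -3*(P + c)*(3 + c) = -3*(3 + c)*(P + c))
-165 + p(m(-4, -5), -14)*b = -165 + (-9*(-1 - 4)/(-4 - 5) - 9*(-14) - 3*(-14)**2 - 3*(-1 - 4)/(-4 - 5)*(-14))*(-41) = -165 + (-9*(-5)/(-9) + 126 - 3*196 - 3*-5/(-9)*(-14))*(-41) = -165 + (-(-1)*(-5) + 126 - 588 - 3*(-1/9*(-5))*(-14))*(-41) = -165 + (-9*5/9 + 126 - 588 - 3*5/9*(-14))*(-41) = -165 + (-5 + 126 - 588 + 70/3)*(-41) = -165 - 1331/3*(-41) = -165 + 54571/3 = 54076/3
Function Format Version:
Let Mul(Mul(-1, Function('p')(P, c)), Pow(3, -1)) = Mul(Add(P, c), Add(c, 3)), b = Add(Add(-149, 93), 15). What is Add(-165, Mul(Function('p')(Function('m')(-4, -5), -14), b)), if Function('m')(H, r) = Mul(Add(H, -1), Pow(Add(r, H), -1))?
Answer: Rational(54076, 3) ≈ 18025.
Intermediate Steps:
Function('m')(H, r) = Mul(Pow(Add(H, r), -1), Add(-1, H)) (Function('m')(H, r) = Mul(Add(-1, H), Pow(Add(H, r), -1)) = Mul(Pow(Add(H, r), -1), Add(-1, H)))
b = -41 (b = Add(-56, 15) = -41)
Function('p')(P, c) = Mul(-3, Add(3, c), Add(P, c)) (Function('p')(P, c) = Mul(-3, Mul(Add(P, c), Add(c, 3))) = Mul(-3, Mul(Add(P, c), Add(3, c))) = Mul(-3, Mul(Add(3, c), Add(P, c))) = Mul(-3, Add(3, c), Add(P, c)))
Add(-165, Mul(Function('p')(Function('m')(-4, -5), -14), b)) = Add(-165, Mul(Add(Mul(-9, Mul(Pow(Add(-4, -5), -1), Add(-1, -4))), Mul(-9, -14), Mul(-3, Pow(-14, 2)), Mul(-3, Mul(Pow(Add(-4, -5), -1), Add(-1, -4)), -14)), -41)) = Add(-165, Mul(Add(Mul(-9, Mul(Pow(-9, -1), -5)), 126, Mul(-3, 196), Mul(-3, Mul(Pow(-9, -1), -5), -14)), -41)) = Add(-165, Mul(Add(Mul(-9, Mul(Rational(-1, 9), -5)), 126, -588, Mul(-3, Mul(Rational(-1, 9), -5), -14)), -41)) = Add(-165, Mul(Add(Mul(-9, Rational(5, 9)), 126, -588, Mul(-3, Rational(5, 9), -14)), -41)) = Add(-165, Mul(Add(-5, 126, -588, Rational(70, 3)), -41)) = Add(-165, Mul(Rational(-1331, 3), -41)) = Add(-165, Rational(54571, 3)) = Rational(54076, 3)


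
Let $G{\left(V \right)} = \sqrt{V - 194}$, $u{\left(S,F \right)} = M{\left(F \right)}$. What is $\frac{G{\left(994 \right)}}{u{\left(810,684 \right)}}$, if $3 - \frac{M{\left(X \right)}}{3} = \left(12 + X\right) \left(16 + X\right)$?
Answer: $- \frac{20 \sqrt{2}}{1461591} \approx -1.9352 \cdot 10^{-5}$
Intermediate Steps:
$M{\left(X \right)} = 9 - 3 \left(12 + X\right) \left(16 + X\right)$
$u{\left(S,F \right)} = -567 - 84 F - 3 F^{2}$
$G{\left(V \right)} = \sqrt{-194 + V}$
$\frac{G{\left(994 \right)}}{u{\left(810,684 \right)}} = \frac{\sqrt{-194 + 994}}{-567 - 57456 - 3 \cdot 684^{2}} = \frac{\sqrt{800}}{-567 - 57456 - 1403568} = \frac{20 \sqrt{2}}{-567 - 57456 - 1403568} = \frac{20 \sqrt{2}}{-1461591} = 20 \sqrt{2} \left(- \frac{1}{1461591}\right) = - \frac{20 \sqrt{2}}{1461591}$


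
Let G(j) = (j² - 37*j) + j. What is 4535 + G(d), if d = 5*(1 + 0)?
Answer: 4380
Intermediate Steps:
d = 5 (d = 5*1 = 5)
G(j) = j² - 36*j
4535 + G(d) = 4535 + 5*(-36 + 5) = 4535 + 5*(-31) = 4535 - 155 = 4380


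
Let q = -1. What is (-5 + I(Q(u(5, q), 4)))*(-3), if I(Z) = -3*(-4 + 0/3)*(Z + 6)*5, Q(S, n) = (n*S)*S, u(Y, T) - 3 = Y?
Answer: -47145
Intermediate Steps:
u(Y, T) = 3 + Y
Q(S, n) = n*S² (Q(S, n) = (S*n)*S = n*S²)
I(Z) = 360 + 60*Z (I(Z) = -3*(-4 + 0*(⅓))*(6 + Z)*5 = -3*(-4 + 0)*(6 + Z)*5 = -(-12)*(6 + Z)*5 = -3*(-24 - 4*Z)*5 = (72 + 12*Z)*5 = 360 + 60*Z)
(-5 + I(Q(u(5, q), 4)))*(-3) = (-5 + (360 + 60*(4*(3 + 5)²)))*(-3) = (-5 + (360 + 60*(4*8²)))*(-3) = (-5 + (360 + 60*(4*64)))*(-3) = (-5 + (360 + 60*256))*(-3) = (-5 + (360 + 15360))*(-3) = (-5 + 15720)*(-3) = 15715*(-3) = -47145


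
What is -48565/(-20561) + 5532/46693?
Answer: 2381388997/960054773 ≈ 2.4805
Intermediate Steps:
-48565/(-20561) + 5532/46693 = -48565*(-1/20561) + 5532*(1/46693) = 48565/20561 + 5532/46693 = 2381388997/960054773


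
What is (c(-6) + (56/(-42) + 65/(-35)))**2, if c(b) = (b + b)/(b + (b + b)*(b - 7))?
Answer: 2948089/275625 ≈ 10.696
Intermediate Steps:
c(b) = 2*b/(b + 2*b*(-7 + b)) (c(b) = (2*b)/(b + (2*b)*(-7 + b)) = (2*b)/(b + 2*b*(-7 + b)) = 2*b/(b + 2*b*(-7 + b)))
(c(-6) + (56/(-42) + 65/(-35)))**2 = (2/(-13 + 2*(-6)) + (56/(-42) + 65/(-35)))**2 = (2/(-13 - 12) + (56*(-1/42) + 65*(-1/35)))**2 = (2/(-25) + (-4/3 - 13/7))**2 = (2*(-1/25) - 67/21)**2 = (-2/25 - 67/21)**2 = (-1717/525)**2 = 2948089/275625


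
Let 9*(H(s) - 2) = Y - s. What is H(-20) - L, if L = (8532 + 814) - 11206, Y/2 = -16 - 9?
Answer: 5576/3 ≈ 1858.7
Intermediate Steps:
Y = -50 (Y = 2*(-16 - 9) = 2*(-25) = -50)
L = -1860 (L = 9346 - 11206 = -1860)
H(s) = -32/9 - s/9 (H(s) = 2 + (-50 - s)/9 = 2 + (-50/9 - s/9) = -32/9 - s/9)
H(-20) - L = (-32/9 - 1/9*(-20)) - 1*(-1860) = (-32/9 + 20/9) + 1860 = -4/3 + 1860 = 5576/3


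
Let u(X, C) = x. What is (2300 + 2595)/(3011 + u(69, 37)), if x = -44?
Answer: 4895/2967 ≈ 1.6498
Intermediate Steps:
u(X, C) = -44
(2300 + 2595)/(3011 + u(69, 37)) = (2300 + 2595)/(3011 - 44) = 4895/2967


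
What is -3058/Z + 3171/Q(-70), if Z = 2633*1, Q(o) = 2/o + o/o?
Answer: 292119533/89522 ≈ 3263.1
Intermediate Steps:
Q(o) = 1 + 2/o (Q(o) = 2/o + 1 = 1 + 2/o)
Z = 2633
-3058/Z + 3171/Q(-70) = -3058/2633 + 3171/(((2 - 70)/(-70))) = -3058*1/2633 + 3171/((-1/70*(-68))) = -3058/2633 + 3171/(34/35) = -3058/2633 + 3171*(35/34) = -3058/2633 + 110985/34 = 292119533/89522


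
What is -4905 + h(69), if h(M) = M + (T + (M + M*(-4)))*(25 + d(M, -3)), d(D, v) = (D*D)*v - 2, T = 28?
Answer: 2547704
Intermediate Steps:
d(D, v) = -2 + v*D² (d(D, v) = D²*v - 2 = v*D² - 2 = -2 + v*D²)
h(M) = M + (23 - 3*M²)*(28 - 3*M) (h(M) = M + (28 + (M + M*(-4)))*(25 + (-2 - 3*M²)) = M + (28 + (M - 4*M))*(23 - 3*M²) = M + (28 - 3*M)*(23 - 3*M²) = M + (23 - 3*M²)*(28 - 3*M))
-4905 + h(69) = -4905 + (644 - 84*69² - 68*69 + 9*69³) = -4905 + (644 - 84*4761 - 4692 + 9*328509) = -4905 + (644 - 399924 - 4692 + 2956581) = -4905 + 2552609 = 2547704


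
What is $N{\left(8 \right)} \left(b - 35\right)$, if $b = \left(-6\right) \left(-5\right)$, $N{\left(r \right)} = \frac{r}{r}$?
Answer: $-5$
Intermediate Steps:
$N{\left(r \right)} = 1$
$b = 30$
$N{\left(8 \right)} \left(b - 35\right) = 1 \left(30 - 35\right) = 1 \left(-5\right) = -5$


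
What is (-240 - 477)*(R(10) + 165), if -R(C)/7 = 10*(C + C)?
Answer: 885495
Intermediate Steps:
R(C) = -140*C (R(C) = -70*(C + C) = -70*2*C = -140*C)
(-240 - 477)*(R(10) + 165) = (-240 - 477)*(-140*10 + 165) = -717*(-1400 + 165) = -717*(-1235) = 885495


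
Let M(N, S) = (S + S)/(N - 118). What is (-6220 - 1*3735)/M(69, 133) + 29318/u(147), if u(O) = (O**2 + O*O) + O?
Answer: 3023004109/1647870 ≈ 1834.5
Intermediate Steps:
u(O) = O + 2*O**2 (u(O) = (O**2 + O**2) + O = 2*O**2 + O = O + 2*O**2)
M(N, S) = 2*S/(-118 + N) (M(N, S) = (2*S)/(-118 + N) = 2*S/(-118 + N))
(-6220 - 1*3735)/M(69, 133) + 29318/u(147) = (-6220 - 1*3735)/((2*133/(-118 + 69))) + 29318/((147*(1 + 2*147))) = (-6220 - 3735)/((2*133/(-49))) + 29318/((147*(1 + 294))) = -9955/(2*133*(-1/49)) + 29318/((147*295)) = -9955/(-38/7) + 29318/43365 = -9955*(-7/38) + 29318*(1/43365) = 69685/38 + 29318/43365 = 3023004109/1647870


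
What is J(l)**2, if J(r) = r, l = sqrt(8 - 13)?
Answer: -5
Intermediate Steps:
l = I*sqrt(5) (l = sqrt(-5) = I*sqrt(5) ≈ 2.2361*I)
J(l)**2 = (I*sqrt(5))**2 = -5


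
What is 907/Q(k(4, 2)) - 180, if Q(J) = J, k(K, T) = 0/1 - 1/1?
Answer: -1087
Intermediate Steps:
k(K, T) = -1 (k(K, T) = 0*1 - 1*1 = 0 - 1 = -1)
907/Q(k(4, 2)) - 180 = 907/(-1) - 180 = 907*(-1) - 180 = -907 - 180 = -1087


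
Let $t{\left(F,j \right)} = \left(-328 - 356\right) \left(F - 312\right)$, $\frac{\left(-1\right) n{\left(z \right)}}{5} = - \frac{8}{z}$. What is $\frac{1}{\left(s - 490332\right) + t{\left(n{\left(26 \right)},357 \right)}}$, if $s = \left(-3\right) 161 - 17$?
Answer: $- \frac{13}{3620192} \approx -3.591 \cdot 10^{-6}$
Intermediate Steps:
$n{\left(z \right)} = \frac{40}{z}$ ($n{\left(z \right)} = - 5 \left(- \frac{8}{z}\right) = \frac{40}{z}$)
$t{\left(F,j \right)} = 213408 - 684 F$ ($t{\left(F,j \right)} = - 684 \left(-312 + F\right) = 213408 - 684 F$)
$s = -500$ ($s = -483 - 17 = -500$)
$\frac{1}{\left(s - 490332\right) + t{\left(n{\left(26 \right)},357 \right)}} = \frac{1}{\left(-500 - 490332\right) + \left(213408 - 684 \cdot \frac{40}{26}\right)} = \frac{1}{-490832 + \left(213408 - 684 \cdot 40 \cdot \frac{1}{26}\right)} = \frac{1}{-490832 + \left(213408 - \frac{13680}{13}\right)} = \frac{1}{-490832 + \frac{2760624}{13}} = \frac{1}{- \frac{3620192}{13}} = - \frac{13}{3620192}$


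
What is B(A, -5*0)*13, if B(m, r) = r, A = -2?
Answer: 0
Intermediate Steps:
B(A, -5*0)*13 = -5*0*13 = 0*13 = 0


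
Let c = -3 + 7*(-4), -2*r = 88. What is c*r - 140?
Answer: 1224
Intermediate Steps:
r = -44 (r = -1/2*88 = -44)
c = -31 (c = -3 - 28 = -31)
c*r - 140 = -31*(-44) - 140 = 1364 - 140 = 1224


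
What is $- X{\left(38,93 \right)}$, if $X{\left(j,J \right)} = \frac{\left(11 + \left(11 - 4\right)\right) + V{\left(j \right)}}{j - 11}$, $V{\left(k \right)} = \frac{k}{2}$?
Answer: $- \frac{37}{27} \approx -1.3704$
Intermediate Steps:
$V{\left(k \right)} = \frac{k}{2}$ ($V{\left(k \right)} = k \frac{1}{2} = \frac{k}{2}$)
$X{\left(j,J \right)} = \frac{18 + \frac{j}{2}}{-11 + j}$ ($X{\left(j,J \right)} = \frac{\left(11 + \left(11 - 4\right)\right) + \frac{j}{2}}{j - 11} = \frac{\left(11 + \left(11 - 4\right)\right) + \frac{j}{2}}{-11 + j} = \frac{\left(11 + 7\right) + \frac{j}{2}}{-11 + j} = \frac{18 + \frac{j}{2}}{-11 + j}$)
$- X{\left(38,93 \right)} = - \frac{36 + 38}{2 \left(-11 + 38\right)} = - \frac{74}{2 \cdot 27} = \left(-1\right) \frac{37}{27} = - \frac{37}{27}$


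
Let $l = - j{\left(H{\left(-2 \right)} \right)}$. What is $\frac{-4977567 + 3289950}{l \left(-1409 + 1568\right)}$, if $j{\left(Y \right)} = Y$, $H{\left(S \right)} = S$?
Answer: $- \frac{562539}{106} \approx -5307.0$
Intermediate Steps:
$l = 2$ ($l = \left(-1\right) \left(-2\right) = 2$)
$\frac{-4977567 + 3289950}{l \left(-1409 + 1568\right)} = \frac{-4977567 + 3289950}{2 \left(-1409 + 1568\right)} = - \frac{1687617}{2 \cdot 159} = - \frac{1687617}{318} = \left(-1687617\right) \frac{1}{318} = - \frac{562539}{106}$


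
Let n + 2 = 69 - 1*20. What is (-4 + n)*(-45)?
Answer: -1935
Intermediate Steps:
n = 47 (n = -2 + (69 - 1*20) = -2 + (69 - 20) = -2 + 49 = 47)
(-4 + n)*(-45) = (-4 + 47)*(-45) = 43*(-45) = -1935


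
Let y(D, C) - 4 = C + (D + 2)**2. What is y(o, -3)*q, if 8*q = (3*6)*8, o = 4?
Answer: 666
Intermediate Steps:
y(D, C) = 4 + C + (2 + D)**2 (y(D, C) = 4 + (C + (D + 2)**2) = 4 + (C + (2 + D)**2) = 4 + C + (2 + D)**2)
q = 18 (q = ((3*6)*8)/8 = (18*8)/8 = (1/8)*144 = 18)
y(o, -3)*q = (4 - 3 + (2 + 4)**2)*18 = (4 - 3 + 6**2)*18 = (4 - 3 + 36)*18 = 37*18 = 666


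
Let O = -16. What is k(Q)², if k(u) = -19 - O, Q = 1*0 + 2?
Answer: 9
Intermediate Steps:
Q = 2 (Q = 0 + 2 = 2)
k(u) = -3 (k(u) = -19 - 1*(-16) = -19 + 16 = -3)
k(Q)² = (-3)² = 9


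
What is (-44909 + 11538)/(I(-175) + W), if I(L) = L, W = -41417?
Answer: 33371/41592 ≈ 0.80234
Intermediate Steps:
(-44909 + 11538)/(I(-175) + W) = (-44909 + 11538)/(-175 - 41417) = -33371/(-41592) = -33371*(-1/41592) = 33371/41592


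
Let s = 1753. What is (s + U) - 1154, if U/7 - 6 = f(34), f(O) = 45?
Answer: 956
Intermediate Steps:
U = 357 (U = 42 + 7*45 = 42 + 315 = 357)
(s + U) - 1154 = (1753 + 357) - 1154 = 2110 - 1154 = 956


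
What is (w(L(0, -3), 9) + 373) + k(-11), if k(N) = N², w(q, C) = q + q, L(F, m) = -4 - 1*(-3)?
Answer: 492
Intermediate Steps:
L(F, m) = -1 (L(F, m) = -4 + 3 = -1)
w(q, C) = 2*q
(w(L(0, -3), 9) + 373) + k(-11) = (2*(-1) + 373) + (-11)² = (-2 + 373) + 121 = 371 + 121 = 492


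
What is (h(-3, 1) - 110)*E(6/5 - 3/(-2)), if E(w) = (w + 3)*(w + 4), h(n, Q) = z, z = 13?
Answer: -370443/100 ≈ -3704.4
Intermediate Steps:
h(n, Q) = 13
E(w) = (3 + w)*(4 + w)
(h(-3, 1) - 110)*E(6/5 - 3/(-2)) = (13 - 110)*(12 + (6/5 - 3/(-2))**2 + 7*(6/5 - 3/(-2))) = -97*(12 + (6*(1/5) - 3*(-1/2))**2 + 7*(6*(1/5) - 3*(-1/2))) = -97*(12 + (6/5 + 3/2)**2 + 7*(6/5 + 3/2)) = -97*(12 + (27/10)**2 + 7*(27/10)) = -97*(12 + 729/100 + 189/10) = -97*3819/100 = -370443/100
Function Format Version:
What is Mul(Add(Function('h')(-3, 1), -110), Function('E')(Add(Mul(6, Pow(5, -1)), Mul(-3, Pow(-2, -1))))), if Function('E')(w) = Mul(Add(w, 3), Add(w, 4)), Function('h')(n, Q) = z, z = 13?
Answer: Rational(-370443, 100) ≈ -3704.4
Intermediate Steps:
Function('h')(n, Q) = 13
Function('E')(w) = Mul(Add(3, w), Add(4, w))
Mul(Add(Function('h')(-3, 1), -110), Function('E')(Add(Mul(6, Pow(5, -1)), Mul(-3, Pow(-2, -1))))) = Mul(Add(13, -110), Add(12, Pow(Add(Mul(6, Pow(5, -1)), Mul(-3, Pow(-2, -1))), 2), Mul(7, Add(Mul(6, Pow(5, -1)), Mul(-3, Pow(-2, -1)))))) = Mul(-97, Add(12, Pow(Add(Mul(6, Rational(1, 5)), Mul(-3, Rational(-1, 2))), 2), Mul(7, Add(Mul(6, Rational(1, 5)), Mul(-3, Rational(-1, 2)))))) = Mul(-97, Add(12, Pow(Add(Rational(6, 5), Rational(3, 2)), 2), Mul(7, Add(Rational(6, 5), Rational(3, 2))))) = Mul(-97, Add(12, Pow(Rational(27, 10), 2), Mul(7, Rational(27, 10)))) = Mul(-97, Add(12, Rational(729, 100), Rational(189, 10))) = Mul(-97, Rational(3819, 100)) = Rational(-370443, 100)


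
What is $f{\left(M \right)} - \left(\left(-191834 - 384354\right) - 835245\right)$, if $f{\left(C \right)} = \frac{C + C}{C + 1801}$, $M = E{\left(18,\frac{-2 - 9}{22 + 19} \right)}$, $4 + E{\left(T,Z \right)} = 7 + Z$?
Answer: $\frac{104379704873}{73953} \approx 1.4114 \cdot 10^{6}$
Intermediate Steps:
$E{\left(T,Z \right)} = 3 + Z$ ($E{\left(T,Z \right)} = -4 + \left(7 + Z\right) = 3 + Z$)
$M = \frac{112}{41}$ ($M = 3 + \frac{-2 - 9}{22 + 19} = 3 - \frac{11}{41} = \frac{112}{41} \approx 2.7317$)
$f{\left(C \right)} = \frac{2 C}{1801 + C}$
$f{\left(M \right)} - \left(\left(-191834 - 384354\right) - 835245\right) = 2 \cdot \frac{112}{41} \frac{1}{1801 + \frac{112}{41}} - \left(\left(-191834 - 384354\right) - 835245\right) = 2 \cdot \frac{112}{41} \frac{1}{\frac{73953}{41}} - \left(-576188 - 835245\right) = 2 \cdot \frac{112}{41} \cdot \frac{41}{73953} - -1411433 = \frac{224}{73953} + 1411433 = \frac{104379704873}{73953}$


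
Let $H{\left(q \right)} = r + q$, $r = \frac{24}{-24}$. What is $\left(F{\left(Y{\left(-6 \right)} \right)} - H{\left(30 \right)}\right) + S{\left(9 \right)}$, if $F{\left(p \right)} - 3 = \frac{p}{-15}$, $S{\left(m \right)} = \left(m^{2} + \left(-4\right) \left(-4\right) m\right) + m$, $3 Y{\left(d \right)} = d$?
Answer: $\frac{3122}{15} \approx 208.13$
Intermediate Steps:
$Y{\left(d \right)} = \frac{d}{3}$
$S{\left(m \right)} = m^{2} + 17 m$ ($S{\left(m \right)} = \left(m^{2} + 16 m\right) + m = m^{2} + 17 m$)
$F{\left(p \right)} = 3 - \frac{p}{15}$ ($F{\left(p \right)} = 3 + \frac{p}{-15} = 3 + p \left(- \frac{1}{15}\right) = 3 - \frac{p}{15}$)
$r = -1$ ($r = 24 \left(- \frac{1}{24}\right) = -1$)
$H{\left(q \right)} = -1 + q$
$\left(F{\left(Y{\left(-6 \right)} \right)} - H{\left(30 \right)}\right) + S{\left(9 \right)} = \left(\left(3 - \frac{\frac{1}{3} \left(-6\right)}{15}\right) - \left(-1 + 30\right)\right) + 9 \left(17 + 9\right) = \left(\left(3 - - \frac{2}{15}\right) - 29\right) + 9 \cdot 26 = \left(\left(3 + \frac{2}{15}\right) - 29\right) + 234 = \left(\frac{47}{15} - 29\right) + 234 = - \frac{388}{15} + 234 = \frac{3122}{15}$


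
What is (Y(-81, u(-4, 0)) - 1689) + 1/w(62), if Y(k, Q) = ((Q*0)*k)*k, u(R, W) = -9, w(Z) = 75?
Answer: -126674/75 ≈ -1689.0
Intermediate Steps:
Y(k, Q) = 0 (Y(k, Q) = (0*k)*k = 0*k = 0)
(Y(-81, u(-4, 0)) - 1689) + 1/w(62) = (0 - 1689) + 1/75 = -1689 + 1/75 = -126674/75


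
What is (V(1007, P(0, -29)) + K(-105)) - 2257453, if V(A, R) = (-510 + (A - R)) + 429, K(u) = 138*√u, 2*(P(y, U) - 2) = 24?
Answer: -2256541 + 138*I*√105 ≈ -2.2565e+6 + 1414.1*I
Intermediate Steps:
P(y, U) = 14 (P(y, U) = 2 + (½)*24 = 2 + 12 = 14)
V(A, R) = -81 + A - R (V(A, R) = (-510 + A - R) + 429 = -81 + A - R)
(V(1007, P(0, -29)) + K(-105)) - 2257453 = ((-81 + 1007 - 1*14) + 138*√(-105)) - 2257453 = ((-81 + 1007 - 14) + 138*(I*√105)) - 2257453 = (912 + 138*I*√105) - 2257453 = -2256541 + 138*I*√105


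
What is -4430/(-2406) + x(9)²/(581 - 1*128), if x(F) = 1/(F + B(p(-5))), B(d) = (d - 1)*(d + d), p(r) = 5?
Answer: 267683622/145382951 ≈ 1.8412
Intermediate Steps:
B(d) = 2*d*(-1 + d) (B(d) = (-1 + d)*(2*d) = 2*d*(-1 + d))
x(F) = 1/(40 + F) (x(F) = 1/(F + 2*5*(-1 + 5)) = 1/(F + 2*5*4) = 1/(F + 40) = 1/(40 + F))
-4430/(-2406) + x(9)²/(581 - 1*128) = -4430/(-2406) + (1/(40 + 9))²/(581 - 1*128) = -4430*(-1/2406) + (1/49)²/(581 - 128) = 2215/1203 + (1/49)²/453 = 2215/1203 + (1/2401)*(1/453) = 2215/1203 + 1/1087653 = 267683622/145382951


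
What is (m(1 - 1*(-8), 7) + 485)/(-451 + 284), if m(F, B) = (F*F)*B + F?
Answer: -1061/167 ≈ -6.3533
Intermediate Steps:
m(F, B) = F + B*F² (m(F, B) = F²*B + F = B*F² + F = F + B*F²)
(m(1 - 1*(-8), 7) + 485)/(-451 + 284) = ((1 - 1*(-8))*(1 + 7*(1 - 1*(-8))) + 485)/(-451 + 284) = ((1 + 8)*(1 + 7*(1 + 8)) + 485)/(-167) = (9*(1 + 7*9) + 485)*(-1/167) = (9*(1 + 63) + 485)*(-1/167) = (9*64 + 485)*(-1/167) = (576 + 485)*(-1/167) = 1061*(-1/167) = -1061/167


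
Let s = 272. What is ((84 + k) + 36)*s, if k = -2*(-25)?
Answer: 46240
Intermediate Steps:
k = 50
((84 + k) + 36)*s = ((84 + 50) + 36)*272 = (134 + 36)*272 = 170*272 = 46240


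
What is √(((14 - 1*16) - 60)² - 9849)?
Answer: I*√6005 ≈ 77.492*I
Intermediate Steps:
√(((14 - 1*16) - 60)² - 9849) = √(((14 - 16) - 60)² - 9849) = √((-2 - 60)² - 9849) = √((-62)² - 9849) = √(3844 - 9849) = √(-6005) = I*√6005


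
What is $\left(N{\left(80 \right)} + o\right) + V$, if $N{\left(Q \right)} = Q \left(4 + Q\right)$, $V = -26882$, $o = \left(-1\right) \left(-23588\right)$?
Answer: $3426$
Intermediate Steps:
$o = 23588$
$\left(N{\left(80 \right)} + o\right) + V = \left(80 \left(4 + 80\right) + 23588\right) - 26882 = \left(80 \cdot 84 + 23588\right) - 26882 = \left(6720 + 23588\right) - 26882 = 30308 - 26882 = 3426$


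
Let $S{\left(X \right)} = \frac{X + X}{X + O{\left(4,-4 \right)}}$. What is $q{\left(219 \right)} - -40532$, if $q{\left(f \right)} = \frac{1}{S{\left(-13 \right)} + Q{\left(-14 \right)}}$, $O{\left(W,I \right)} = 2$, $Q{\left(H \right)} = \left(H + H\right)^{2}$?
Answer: $\frac{350601811}{8650} \approx 40532.0$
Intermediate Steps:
$Q{\left(H \right)} = 4 H^{2}$ ($Q{\left(H \right)} = \left(2 H\right)^{2} = 4 H^{2}$)
$S{\left(X \right)} = \frac{2 X}{2 + X}$ ($S{\left(X \right)} = \frac{X + X}{X + 2} = \frac{2 X}{2 + X}$)
$q{\left(f \right)} = \frac{11}{8650}$ ($q{\left(f \right)} = \frac{1}{2 \left(-13\right) \frac{1}{2 - 13} + 4 \left(-14\right)^{2}} = \frac{1}{2 \left(-13\right) \frac{1}{-11} + 4 \cdot 196} = \frac{1}{2 \left(-13\right) \left(- \frac{1}{11}\right) + 784} = \frac{1}{\frac{26}{11} + 784} = \frac{1}{\frac{8650}{11}} = \frac{11}{8650}$)
$q{\left(219 \right)} - -40532 = \frac{11}{8650} - -40532 = \frac{11}{8650} + 40532 = \frac{350601811}{8650}$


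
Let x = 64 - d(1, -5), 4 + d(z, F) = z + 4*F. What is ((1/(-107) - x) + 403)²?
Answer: 1143183721/11449 ≈ 99850.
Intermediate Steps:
d(z, F) = -4 + z + 4*F (d(z, F) = -4 + (z + 4*F) = -4 + z + 4*F)
x = 87 (x = 64 - (-4 + 1 + 4*(-5)) = 64 - (-4 + 1 - 20) = 64 - 1*(-23) = 64 + 23 = 87)
((1/(-107) - x) + 403)² = ((1/(-107) - 1*87) + 403)² = ((-1/107 - 87) + 403)² = (-9310/107 + 403)² = (33811/107)² = 1143183721/11449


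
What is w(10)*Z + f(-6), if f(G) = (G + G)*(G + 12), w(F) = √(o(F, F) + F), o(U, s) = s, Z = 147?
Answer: -72 + 294*√5 ≈ 585.40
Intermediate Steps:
w(F) = √2*√F (w(F) = √(F + F) = √(2*F) = √2*√F)
f(G) = 2*G*(12 + G) (f(G) = (2*G)*(12 + G) = 2*G*(12 + G))
w(10)*Z + f(-6) = (√2*√10)*147 + 2*(-6)*(12 - 6) = (2*√5)*147 + 2*(-6)*6 = 294*√5 - 72 = -72 + 294*√5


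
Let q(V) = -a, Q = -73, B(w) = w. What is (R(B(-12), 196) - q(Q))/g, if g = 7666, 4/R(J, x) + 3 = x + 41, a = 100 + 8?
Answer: 6319/448461 ≈ 0.014090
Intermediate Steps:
a = 108
R(J, x) = 4/(38 + x) (R(J, x) = 4/(-3 + (x + 41)) = 4/(-3 + (41 + x)) = 4/(38 + x))
q(V) = -108 (q(V) = -1*108 = -108)
(R(B(-12), 196) - q(Q))/g = (4/(38 + 196) - 1*(-108))/7666 = (4/234 + 108)*(1/7666) = (4*(1/234) + 108)*(1/7666) = (2/117 + 108)*(1/7666) = (12638/117)*(1/7666) = 6319/448461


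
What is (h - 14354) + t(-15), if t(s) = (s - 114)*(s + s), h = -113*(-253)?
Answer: 18105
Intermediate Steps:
h = 28589
t(s) = 2*s*(-114 + s) (t(s) = (-114 + s)*(2*s) = 2*s*(-114 + s))
(h - 14354) + t(-15) = (28589 - 14354) + 2*(-15)*(-114 - 15) = 14235 + 2*(-15)*(-129) = 14235 + 3870 = 18105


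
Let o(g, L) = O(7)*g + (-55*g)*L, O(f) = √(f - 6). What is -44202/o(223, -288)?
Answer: -44202/3532543 ≈ -0.012513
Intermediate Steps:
O(f) = √(-6 + f)
o(g, L) = g - 55*L*g (o(g, L) = √(-6 + 7)*g + (-55*g)*L = √1*g - 55*L*g = 1*g - 55*L*g = g - 55*L*g)
-44202/o(223, -288) = -44202*1/(223*(1 - 55*(-288))) = -44202*1/(223*(1 + 15840)) = -44202/(223*15841) = -44202/3532543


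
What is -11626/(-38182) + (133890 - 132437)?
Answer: 27745036/19091 ≈ 1453.3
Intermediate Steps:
-11626/(-38182) + (133890 - 132437) = -11626*(-1/38182) + 1453 = 5813/19091 + 1453 = 27745036/19091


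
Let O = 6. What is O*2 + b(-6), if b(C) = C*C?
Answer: 48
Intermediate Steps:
b(C) = C²
O*2 + b(-6) = 6*2 + (-6)² = 12 + 36 = 48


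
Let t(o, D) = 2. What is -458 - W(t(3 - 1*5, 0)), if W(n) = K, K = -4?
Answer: -454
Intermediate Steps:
W(n) = -4
-458 - W(t(3 - 1*5, 0)) = -458 - 1*(-4) = -458 + 4 = -454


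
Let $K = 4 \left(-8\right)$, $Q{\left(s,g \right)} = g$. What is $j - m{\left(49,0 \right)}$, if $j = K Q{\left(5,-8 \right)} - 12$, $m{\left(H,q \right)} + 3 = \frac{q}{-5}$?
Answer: $247$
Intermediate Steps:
$m{\left(H,q \right)} = -3 - \frac{q}{5}$ ($m{\left(H,q \right)} = -3 + \frac{q}{-5} = -3 + q \left(- \frac{1}{5}\right) = -3 - \frac{q}{5}$)
$K = -32$
$j = 244$ ($j = \left(-32\right) \left(-8\right) - 12 = 256 - 12 = 244$)
$j - m{\left(49,0 \right)} = 244 - \left(-3 - 0\right) = 244 - \left(-3 + 0\right) = 244 - -3 = 244 + 3 = 247$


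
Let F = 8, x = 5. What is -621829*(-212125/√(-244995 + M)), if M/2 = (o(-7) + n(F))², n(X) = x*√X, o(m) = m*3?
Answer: -131905476625*I/√(243713 + 840*√2) ≈ -2.6654e+8*I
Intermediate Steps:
o(m) = 3*m
n(X) = 5*√X
M = 2*(-21 + 10*√2)² (M = 2*(3*(-7) + 5*√8)² = 2*(-21 + 5*(2*√2))² = 2*(-21 + 10*√2)² ≈ 94.061)
-621829*(-212125/√(-244995 + M)) = -621829*(-212125/√(-244995 + (1282 - 840*√2))) = -621829*(-212125/√(-243713 - 840*√2)) = -(-131905476625)/√(-243713 - 840*√2) = 131905476625/√(-243713 - 840*√2)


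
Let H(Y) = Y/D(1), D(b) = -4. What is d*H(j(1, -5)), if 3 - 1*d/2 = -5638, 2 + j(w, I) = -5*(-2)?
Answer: -22564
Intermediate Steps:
j(w, I) = 8 (j(w, I) = -2 - 5*(-2) = -2 + 10 = 8)
d = 11282 (d = 6 - 2*(-5638) = 6 + 11276 = 11282)
H(Y) = -Y/4 (H(Y) = Y/(-4) = Y*(-¼) = -Y/4)
d*H(j(1, -5)) = 11282*(-¼*8) = 11282*(-2) = -22564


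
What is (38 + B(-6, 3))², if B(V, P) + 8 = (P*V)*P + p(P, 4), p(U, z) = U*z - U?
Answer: 225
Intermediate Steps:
p(U, z) = -U + U*z
B(V, P) = -8 + 3*P + V*P² (B(V, P) = -8 + ((P*V)*P + P*(-1 + 4)) = -8 + (V*P² + P*3) = -8 + (V*P² + 3*P) = -8 + (3*P + V*P²) = -8 + 3*P + V*P²)
(38 + B(-6, 3))² = (38 + (-8 + 3*3 - 6*3²))² = (38 + (-8 + 9 - 6*9))² = (38 + (-8 + 9 - 54))² = (38 - 53)² = (-15)² = 225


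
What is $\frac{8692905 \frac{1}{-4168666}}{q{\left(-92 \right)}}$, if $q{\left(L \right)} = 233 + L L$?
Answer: $- \frac{222895}{929612518} \approx -0.00023977$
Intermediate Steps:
$q{\left(L \right)} = 233 + L^{2}$
$\frac{8692905 \frac{1}{-4168666}}{q{\left(-92 \right)}} = \frac{8692905 \frac{1}{-4168666}}{233 + \left(-92\right)^{2}} = \frac{8692905 \left(- \frac{1}{4168666}\right)}{233 + 8464} = - \frac{8692905}{4168666 \cdot 8697} = \left(- \frac{8692905}{4168666}\right) \frac{1}{8697} = - \frac{222895}{929612518}$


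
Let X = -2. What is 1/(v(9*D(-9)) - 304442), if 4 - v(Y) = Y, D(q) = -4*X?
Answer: -1/304510 ≈ -3.2840e-6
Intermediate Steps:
D(q) = 8 (D(q) = -4*(-2) = 8)
v(Y) = 4 - Y
1/(v(9*D(-9)) - 304442) = 1/((4 - 9*8) - 304442) = 1/((4 - 1*72) - 304442) = 1/((4 - 72) - 304442) = 1/(-68 - 304442) = 1/(-304510) = -1/304510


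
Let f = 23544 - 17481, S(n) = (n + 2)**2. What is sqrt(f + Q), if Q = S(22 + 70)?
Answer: sqrt(14899) ≈ 122.06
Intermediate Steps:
S(n) = (2 + n)**2
f = 6063
Q = 8836 (Q = (2 + (22 + 70))**2 = (2 + 92)**2 = 94**2 = 8836)
sqrt(f + Q) = sqrt(6063 + 8836) = sqrt(14899)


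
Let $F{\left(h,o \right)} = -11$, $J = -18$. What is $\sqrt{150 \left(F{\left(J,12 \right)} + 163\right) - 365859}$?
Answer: $i \sqrt{343059} \approx 585.71 i$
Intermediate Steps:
$\sqrt{150 \left(F{\left(J,12 \right)} + 163\right) - 365859} = \sqrt{150 \left(-11 + 163\right) - 365859} = \sqrt{150 \cdot 152 - 365859} = \sqrt{22800 - 365859} = \sqrt{-343059} = i \sqrt{343059}$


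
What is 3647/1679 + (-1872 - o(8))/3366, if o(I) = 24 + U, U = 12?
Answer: 504015/313973 ≈ 1.6053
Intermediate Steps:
o(I) = 36 (o(I) = 24 + 12 = 36)
3647/1679 + (-1872 - o(8))/3366 = 3647/1679 + (-1872 - 1*36)/3366 = 3647*(1/1679) + (-1872 - 36)*(1/3366) = 3647/1679 - 1908*1/3366 = 3647/1679 - 106/187 = 504015/313973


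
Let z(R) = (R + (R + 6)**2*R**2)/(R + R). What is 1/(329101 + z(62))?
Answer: 2/944891 ≈ 2.1166e-6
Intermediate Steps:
z(R) = (R + R**2*(6 + R)**2)/(2*R) (z(R) = (R + (6 + R)**2*R**2)/((2*R)) = (R + R**2*(6 + R)**2)*(1/(2*R)) = (R + R**2*(6 + R)**2)/(2*R))
1/(329101 + z(62)) = 1/(329101 + (1/2 + (1/2)*62*(6 + 62)**2)) = 1/(329101 + (1/2 + (1/2)*62*68**2)) = 1/(329101 + (1/2 + (1/2)*62*4624)) = 1/(329101 + (1/2 + 143344)) = 1/(329101 + 286689/2) = 1/(944891/2) = 2/944891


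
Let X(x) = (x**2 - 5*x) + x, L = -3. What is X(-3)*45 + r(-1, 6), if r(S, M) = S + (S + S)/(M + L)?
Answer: 2830/3 ≈ 943.33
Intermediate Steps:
r(S, M) = S + 2*S/(-3 + M) (r(S, M) = S + (S + S)/(M - 3) = S + (2*S)/(-3 + M) = S + 2*S/(-3 + M))
X(x) = x**2 - 4*x
X(-3)*45 + r(-1, 6) = -3*(-4 - 3)*45 - (-1 + 6)/(-3 + 6) = -3*(-7)*45 - 1*5/3 = 21*45 - 1*1/3*5 = 945 - 5/3 = 2830/3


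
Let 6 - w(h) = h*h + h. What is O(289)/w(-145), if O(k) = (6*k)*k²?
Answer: -24137569/3479 ≈ -6938.1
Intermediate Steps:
w(h) = 6 - h - h² (w(h) = 6 - (h*h + h) = 6 - (h² + h) = 6 - (h + h²) = 6 + (-h - h²) = 6 - h - h²)
O(k) = 6*k³
O(289)/w(-145) = (6*289³)/(6 - 1*(-145) - 1*(-145)²) = (6*24137569)/(6 + 145 - 1*21025) = 144825414/(6 + 145 - 21025) = 144825414/(-20874) = 144825414*(-1/20874) = -24137569/3479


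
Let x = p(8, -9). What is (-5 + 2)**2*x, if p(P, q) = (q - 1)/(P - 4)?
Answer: -45/2 ≈ -22.500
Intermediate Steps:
p(P, q) = (-1 + q)/(-4 + P)
x = -5/2 (x = (-1 - 9)/(-4 + 8) = -10/4 = (1/4)*(-10) = -5/2 ≈ -2.5000)
(-5 + 2)**2*x = (-5 + 2)**2*(-5/2) = (-3)**2*(-5/2) = 9*(-5/2) = -45/2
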